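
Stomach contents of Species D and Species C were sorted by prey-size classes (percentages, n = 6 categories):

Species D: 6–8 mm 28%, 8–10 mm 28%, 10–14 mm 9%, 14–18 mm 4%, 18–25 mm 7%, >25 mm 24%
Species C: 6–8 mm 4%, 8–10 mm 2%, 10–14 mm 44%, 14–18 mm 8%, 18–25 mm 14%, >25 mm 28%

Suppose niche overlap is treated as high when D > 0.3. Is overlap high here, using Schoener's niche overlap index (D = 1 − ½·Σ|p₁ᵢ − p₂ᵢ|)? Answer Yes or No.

Yes

Convert percentages to proportions (divide by 100).
Σ|p₁ᵢ − p₂ᵢ| = 0.24 + 0.26 + 0.35 + 0.04 + 0.07 + 0.04 = 1.00
D = 1 − ½ × 1.00 = 1 − 0.500 = 0.5000
D = 0.5000 > 0.3 → Yes.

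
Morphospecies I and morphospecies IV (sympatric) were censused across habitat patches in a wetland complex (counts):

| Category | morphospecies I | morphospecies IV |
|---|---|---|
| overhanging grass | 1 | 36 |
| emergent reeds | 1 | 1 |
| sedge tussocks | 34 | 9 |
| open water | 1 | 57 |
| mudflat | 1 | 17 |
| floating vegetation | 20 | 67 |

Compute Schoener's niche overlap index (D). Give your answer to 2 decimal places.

Proportions for morphospecies I (n=58): 1/58=0.0172, 1/58=0.0172, 34/58=0.5862, 1/58=0.0172, 1/58=0.0172, 20/58=0.3448
Proportions for morphospecies IV (n=187): 36/187=0.1925, 1/187=0.0053, 9/187=0.0481, 57/187=0.3048, 17/187=0.0909, 67/187=0.3583
Σ|p₁ᵢ − p₂ᵢ| = 0.1753 + 0.0119 + 0.5381 + 0.2876 + 0.0737 + 0.0135 = 1.1001
D = 1 − ½ × 1.1001 = 1 − 0.55005 = 0.44995

0.45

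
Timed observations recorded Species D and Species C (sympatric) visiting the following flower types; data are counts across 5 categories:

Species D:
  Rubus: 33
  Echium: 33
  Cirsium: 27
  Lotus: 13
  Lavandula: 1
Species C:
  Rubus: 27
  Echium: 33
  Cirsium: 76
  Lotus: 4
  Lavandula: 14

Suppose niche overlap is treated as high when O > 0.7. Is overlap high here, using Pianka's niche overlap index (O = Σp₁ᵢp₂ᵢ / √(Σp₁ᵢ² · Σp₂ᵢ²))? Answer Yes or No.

Yes

Proportions for Species D (n=107): 33/107=0.3084, 33/107=0.3084, 27/107=0.2523, 13/107=0.1215, 1/107=0.0093
Proportions for Species C (n=154): 27/154=0.1753, 33/154=0.2143, 76/154=0.4935, 4/154=0.0260, 14/154=0.0909
Σ p₁ᵢp₂ᵢ = 0.054063 + 0.066090 + 0.124510 + 0.003159 + 0.000845 = 0.248667
Σp_1ᵢ² = 0.3084² + 0.3084² + 0.2523² + 0.1215² + 0.0093² = 0.095111 + 0.095111 + 0.063655 + 0.014762 + 0.000086 = 0.268725
Σp_2ᵢ² = 0.1753² + 0.2143² + 0.4935² + 0.0260² + 0.0909² = 0.030730 + 0.045924 + 0.243542 + 0.000676 + 0.008263 = 0.329135
O = 0.248667 / √(0.268725 × 0.329135) = 0.248667 / 0.2974001 = 0.8361
O = 0.8361 > 0.7 → Yes.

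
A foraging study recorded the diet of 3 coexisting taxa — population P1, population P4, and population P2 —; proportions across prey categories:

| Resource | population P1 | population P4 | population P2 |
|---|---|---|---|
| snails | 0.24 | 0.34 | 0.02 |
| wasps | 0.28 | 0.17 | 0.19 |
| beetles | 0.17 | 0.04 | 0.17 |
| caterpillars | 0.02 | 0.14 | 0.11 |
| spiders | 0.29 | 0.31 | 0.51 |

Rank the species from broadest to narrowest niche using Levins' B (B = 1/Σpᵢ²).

population P1 > population P4 > population P2

Σp_P1ᵢ² = 0.24² + 0.28² + 0.17² + 0.02² + 0.29² = 0.0576 + 0.0784 + 0.0289 + 0.0004 + 0.0841 = 0.2494
B_P1 = 1 / 0.2494 = 4.0096
Σp_P4ᵢ² = 0.34² + 0.17² + 0.04² + 0.14² + 0.31² = 0.1156 + 0.0289 + 0.0016 + 0.0196 + 0.0961 = 0.2618
B_P4 = 1 / 0.2618 = 3.8197
Σp_P2ᵢ² = 0.02² + 0.19² + 0.17² + 0.11² + 0.51² = 0.0004 + 0.0361 + 0.0289 + 0.0121 + 0.2601 = 0.3376
B_P2 = 1 / 0.3376 = 2.9621
Ranking by B (broadest → narrowest): population P1 (4.01) > population P4 (3.82) > population P2 (2.96)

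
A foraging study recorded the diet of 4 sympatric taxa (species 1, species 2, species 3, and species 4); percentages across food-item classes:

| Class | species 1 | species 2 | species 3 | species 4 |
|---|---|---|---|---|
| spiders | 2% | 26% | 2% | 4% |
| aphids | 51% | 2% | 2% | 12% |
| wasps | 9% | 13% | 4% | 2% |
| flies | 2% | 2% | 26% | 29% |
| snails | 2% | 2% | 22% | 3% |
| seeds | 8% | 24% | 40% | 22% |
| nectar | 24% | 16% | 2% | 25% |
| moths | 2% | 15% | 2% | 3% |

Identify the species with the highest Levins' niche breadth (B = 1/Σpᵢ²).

species 2

Convert percentages to proportions (divide by 100).
Σp_1ᵢ² = 0.02² + 0.51² + 0.09² + 0.02² + 0.02² + 0.08² + 0.24² + 0.02² = 0.0004 + 0.2601 + 0.0081 + 0.0004 + 0.0004 + 0.0064 + 0.0576 + 0.0004 = 0.3338
B_1 = 1 / 0.3338 = 2.9958
Σp_2ᵢ² = 0.26² + 0.02² + 0.13² + 0.02² + 0.02² + 0.24² + 0.16² + 0.15² = 0.0676 + 0.0004 + 0.0169 + 0.0004 + 0.0004 + 0.0576 + 0.0256 + 0.0225 = 0.1914
B_2 = 1 / 0.1914 = 5.2247
Σp_3ᵢ² = 0.02² + 0.02² + 0.04² + 0.26² + 0.22² + 0.40² + 0.02² + 0.02² = 0.0004 + 0.0004 + 0.0016 + 0.0676 + 0.0484 + 0.1600 + 0.0004 + 0.0004 = 0.2792
B_3 = 1 / 0.2792 = 3.5817
Σp_4ᵢ² = 0.04² + 0.12² + 0.02² + 0.29² + 0.03² + 0.22² + 0.25² + 0.03² = 0.0016 + 0.0144 + 0.0004 + 0.0841 + 0.0009 + 0.0484 + 0.0625 + 0.0009 = 0.2132
B_4 = 1 / 0.2132 = 4.6904
Highest B → broadest niche (most generalist): species 2 (B = 5.22).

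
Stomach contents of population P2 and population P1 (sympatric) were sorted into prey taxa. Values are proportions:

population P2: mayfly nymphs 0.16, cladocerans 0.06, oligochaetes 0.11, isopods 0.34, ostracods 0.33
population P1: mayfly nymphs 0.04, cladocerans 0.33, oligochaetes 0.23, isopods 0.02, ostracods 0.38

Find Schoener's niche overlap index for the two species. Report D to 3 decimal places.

Σ|p₁ᵢ − p₂ᵢ| = 0.12 + 0.27 + 0.12 + 0.32 + 0.05 = 0.88
D = 1 − ½ × 0.88 = 1 − 0.440 = 0.56000

0.560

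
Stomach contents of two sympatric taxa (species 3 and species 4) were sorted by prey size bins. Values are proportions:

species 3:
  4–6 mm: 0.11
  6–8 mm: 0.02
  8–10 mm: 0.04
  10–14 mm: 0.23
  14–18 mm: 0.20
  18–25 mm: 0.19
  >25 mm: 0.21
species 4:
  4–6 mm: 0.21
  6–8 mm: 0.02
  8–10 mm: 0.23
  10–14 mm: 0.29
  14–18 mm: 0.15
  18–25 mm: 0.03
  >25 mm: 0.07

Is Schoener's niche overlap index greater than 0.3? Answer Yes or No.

Σ|p₁ᵢ − p₂ᵢ| = 0.10 + 0.00 + 0.19 + 0.06 + 0.05 + 0.16 + 0.14 = 0.70
D = 1 − ½ × 0.70 = 1 − 0.350 = 0.6500
D = 0.6500 > 0.3 → Yes.

Yes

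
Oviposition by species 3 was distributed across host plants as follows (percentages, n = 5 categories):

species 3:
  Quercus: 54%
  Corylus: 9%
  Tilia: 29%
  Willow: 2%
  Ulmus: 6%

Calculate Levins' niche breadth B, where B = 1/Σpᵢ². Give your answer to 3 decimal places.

2.579

Convert percentages to proportions (divide by 100).
Σpᵢ² = 0.54² + 0.09² + 0.29² + 0.02² + 0.06² = 0.2916 + 0.0081 + 0.0841 + 0.0004 + 0.0036 = 0.3878
B = 1 / 0.3878 = 2.57865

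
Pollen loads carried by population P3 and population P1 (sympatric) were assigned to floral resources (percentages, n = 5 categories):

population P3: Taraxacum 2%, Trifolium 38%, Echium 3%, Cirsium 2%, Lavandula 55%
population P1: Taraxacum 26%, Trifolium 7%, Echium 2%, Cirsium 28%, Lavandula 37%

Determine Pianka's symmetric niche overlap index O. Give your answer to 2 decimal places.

Convert percentages to proportions (divide by 100).
Σ p₁ᵢp₂ᵢ = 0.0052 + 0.0266 + 0.0006 + 0.0056 + 0.2035 = 0.2415
Σp_1ᵢ² = 0.02² + 0.38² + 0.03² + 0.02² + 0.55² = 0.0004 + 0.1444 + 0.0009 + 0.0004 + 0.3025 = 0.4486
Σp_2ᵢ² = 0.26² + 0.07² + 0.02² + 0.28² + 0.37² = 0.0676 + 0.0049 + 0.0004 + 0.0784 + 0.1369 = 0.2882
O = 0.2415 / √(0.4486 × 0.2882) = 0.2415 / 0.35956 = 0.6717

0.67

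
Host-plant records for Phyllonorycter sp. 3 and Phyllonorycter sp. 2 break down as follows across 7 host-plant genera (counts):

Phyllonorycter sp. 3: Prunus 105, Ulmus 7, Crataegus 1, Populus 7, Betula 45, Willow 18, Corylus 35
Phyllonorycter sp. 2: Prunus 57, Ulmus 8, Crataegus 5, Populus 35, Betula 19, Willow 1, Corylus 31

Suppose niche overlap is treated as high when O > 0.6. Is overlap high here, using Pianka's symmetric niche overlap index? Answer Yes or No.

Proportions for Phyllonorycter sp. 3 (n=218): 105/218=0.4817, 7/218=0.0321, 1/218=0.0046, 7/218=0.0321, 45/218=0.2064, 18/218=0.0826, 35/218=0.1606
Proportions for Phyllonorycter sp. 2 (n=156): 57/156=0.3654, 8/156=0.0513, 5/156=0.0321, 35/156=0.2244, 19/156=0.1218, 1/156=0.0064, 31/156=0.1987
Σ p₁ᵢp₂ᵢ = 0.176013 + 0.001647 + 0.000148 + 0.007203 + 0.025140 + 0.000529 + 0.031911 = 0.242591
Σp_1ᵢ² = 0.4817² + 0.0321² + 0.0046² + 0.0321² + 0.2064² + 0.0826² + 0.1606² = 0.232035 + 0.001030 + 0.000021 + 0.001030 + 0.042601 + 0.006823 + 0.025792 = 0.309332
Σp_2ᵢ² = 0.3654² + 0.0513² + 0.0321² + 0.2244² + 0.1218² + 0.0064² + 0.1987² = 0.133517 + 0.002632 + 0.001030 + 0.050355 + 0.014835 + 0.000041 + 0.039482 = 0.241892
O = 0.242591 / √(0.309332 × 0.241892) = 0.242591 / 0.2735415 = 0.8869
O = 0.8869 > 0.6 → Yes.

Yes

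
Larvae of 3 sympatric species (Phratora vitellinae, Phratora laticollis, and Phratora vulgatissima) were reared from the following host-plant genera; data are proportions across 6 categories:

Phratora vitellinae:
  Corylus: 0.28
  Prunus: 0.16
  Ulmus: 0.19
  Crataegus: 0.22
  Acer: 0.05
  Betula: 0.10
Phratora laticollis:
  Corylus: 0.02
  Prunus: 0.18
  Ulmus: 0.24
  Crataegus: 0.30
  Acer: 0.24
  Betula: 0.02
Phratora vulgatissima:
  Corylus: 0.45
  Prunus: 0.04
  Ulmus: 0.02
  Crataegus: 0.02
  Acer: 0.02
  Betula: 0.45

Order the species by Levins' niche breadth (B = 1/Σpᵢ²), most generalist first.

Phratora vitellinae > Phratora laticollis > Phratora vulgatissima

Σp_viteᵢ² = 0.28² + 0.16² + 0.19² + 0.22² + 0.05² + 0.10² = 0.0784 + 0.0256 + 0.0361 + 0.0484 + 0.0025 + 0.0100 = 0.2010
B_vite = 1 / 0.2010 = 4.9751
Σp_latiᵢ² = 0.02² + 0.18² + 0.24² + 0.30² + 0.24² + 0.02² = 0.0004 + 0.0324 + 0.0576 + 0.0900 + 0.0576 + 0.0004 = 0.2384
B_lati = 1 / 0.2384 = 4.1946
Σp_vulgᵢ² = 0.45² + 0.04² + 0.02² + 0.02² + 0.02² + 0.45² = 0.2025 + 0.0016 + 0.0004 + 0.0004 + 0.0004 + 0.2025 = 0.4078
B_vulg = 1 / 0.4078 = 2.4522
Ranking by B (broadest → narrowest): Phratora vitellinae (4.98) > Phratora laticollis (4.19) > Phratora vulgatissima (2.45)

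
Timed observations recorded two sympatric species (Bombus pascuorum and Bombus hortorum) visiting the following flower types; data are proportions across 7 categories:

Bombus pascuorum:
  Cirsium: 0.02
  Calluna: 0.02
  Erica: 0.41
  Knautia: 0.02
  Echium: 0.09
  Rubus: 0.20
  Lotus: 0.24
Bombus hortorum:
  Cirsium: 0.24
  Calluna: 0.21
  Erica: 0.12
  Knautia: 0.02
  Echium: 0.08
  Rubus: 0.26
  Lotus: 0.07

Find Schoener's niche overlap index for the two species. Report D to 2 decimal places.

Σ|p₁ᵢ − p₂ᵢ| = 0.22 + 0.19 + 0.29 + 0.00 + 0.01 + 0.06 + 0.17 = 0.94
D = 1 − ½ × 0.94 = 1 − 0.470 = 0.5300

0.53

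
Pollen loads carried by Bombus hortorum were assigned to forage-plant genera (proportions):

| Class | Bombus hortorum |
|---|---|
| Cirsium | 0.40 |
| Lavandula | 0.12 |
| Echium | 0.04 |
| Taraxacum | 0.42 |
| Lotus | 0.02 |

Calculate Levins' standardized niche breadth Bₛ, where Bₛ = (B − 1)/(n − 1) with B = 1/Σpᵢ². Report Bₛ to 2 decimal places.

Σpᵢ² = 0.40² + 0.12² + 0.04² + 0.42² + 0.02² = 0.1600 + 0.0144 + 0.0016 + 0.1764 + 0.0004 = 0.3528
B = 1 / 0.3528 = 2.8345
Bₛ = (B − 1)/(n − 1) = (2.8345 − 1)/(5 − 1) = 1.8345/4 = 0.4586

0.46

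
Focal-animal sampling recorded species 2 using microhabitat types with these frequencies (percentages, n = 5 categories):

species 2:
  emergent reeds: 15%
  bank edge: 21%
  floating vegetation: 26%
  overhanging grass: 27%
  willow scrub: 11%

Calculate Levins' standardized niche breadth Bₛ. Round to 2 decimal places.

Convert percentages to proportions (divide by 100).
Σpᵢ² = 0.15² + 0.21² + 0.26² + 0.27² + 0.11² = 0.0225 + 0.0441 + 0.0676 + 0.0729 + 0.0121 = 0.2192
B = 1 / 0.2192 = 4.5620
Bₛ = (B − 1)/(n − 1) = (4.5620 − 1)/(5 − 1) = 3.5620/4 = 0.8905

0.89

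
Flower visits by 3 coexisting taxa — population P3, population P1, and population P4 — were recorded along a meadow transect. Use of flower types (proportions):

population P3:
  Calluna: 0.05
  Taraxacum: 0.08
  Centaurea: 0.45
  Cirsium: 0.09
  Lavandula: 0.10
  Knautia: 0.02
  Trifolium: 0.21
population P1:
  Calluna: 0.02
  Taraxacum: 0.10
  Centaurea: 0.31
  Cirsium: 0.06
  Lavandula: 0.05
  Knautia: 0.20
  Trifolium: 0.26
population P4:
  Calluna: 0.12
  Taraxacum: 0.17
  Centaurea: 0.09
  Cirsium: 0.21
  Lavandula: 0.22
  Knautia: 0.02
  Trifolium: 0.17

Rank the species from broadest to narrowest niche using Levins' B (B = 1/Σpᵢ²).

Σp_P3ᵢ² = 0.05² + 0.08² + 0.45² + 0.09² + 0.10² + 0.02² + 0.21² = 0.0025 + 0.0064 + 0.2025 + 0.0081 + 0.0100 + 0.0004 + 0.0441 = 0.2740
B_P3 = 1 / 0.2740 = 3.6496
Σp_P1ᵢ² = 0.02² + 0.10² + 0.31² + 0.06² + 0.05² + 0.20² + 0.26² = 0.0004 + 0.0100 + 0.0961 + 0.0036 + 0.0025 + 0.0400 + 0.0676 = 0.2202
B_P1 = 1 / 0.2202 = 4.5413
Σp_P4ᵢ² = 0.12² + 0.17² + 0.09² + 0.21² + 0.22² + 0.02² + 0.17² = 0.0144 + 0.0289 + 0.0081 + 0.0441 + 0.0484 + 0.0004 + 0.0289 = 0.1732
B_P4 = 1 / 0.1732 = 5.7737
Ranking by B (broadest → narrowest): population P4 (5.77) > population P1 (4.54) > population P3 (3.65)

population P4 > population P1 > population P3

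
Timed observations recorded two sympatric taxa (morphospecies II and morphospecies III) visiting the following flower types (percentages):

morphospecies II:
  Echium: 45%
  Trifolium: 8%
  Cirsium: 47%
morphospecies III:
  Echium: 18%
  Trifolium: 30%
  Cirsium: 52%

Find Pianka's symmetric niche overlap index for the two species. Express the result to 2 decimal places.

0.85

Convert percentages to proportions (divide by 100).
Σ p₁ᵢp₂ᵢ = 0.0810 + 0.0240 + 0.2444 = 0.3494
Σp_1ᵢ² = 0.45² + 0.08² + 0.47² = 0.2025 + 0.0064 + 0.2209 = 0.4298
Σp_2ᵢ² = 0.18² + 0.30² + 0.52² = 0.0324 + 0.0900 + 0.2704 = 0.3928
O = 0.3494 / √(0.4298 × 0.3928) = 0.3494 / 0.41088 = 0.8504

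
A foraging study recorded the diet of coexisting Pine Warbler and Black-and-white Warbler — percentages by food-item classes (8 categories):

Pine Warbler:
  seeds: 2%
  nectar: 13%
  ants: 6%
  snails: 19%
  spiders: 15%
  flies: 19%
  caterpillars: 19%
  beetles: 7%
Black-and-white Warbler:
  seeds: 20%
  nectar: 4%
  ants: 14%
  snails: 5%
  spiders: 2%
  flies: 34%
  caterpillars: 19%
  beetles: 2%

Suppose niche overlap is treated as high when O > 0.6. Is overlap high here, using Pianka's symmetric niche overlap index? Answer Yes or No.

Convert percentages to proportions (divide by 100).
Σ p₁ᵢp₂ᵢ = 0.0040 + 0.0052 + 0.0084 + 0.0095 + 0.0030 + 0.0646 + 0.0361 + 0.0014 = 0.1322
Σp_1ᵢ² = 0.02² + 0.13² + 0.06² + 0.19² + 0.15² + 0.19² + 0.19² + 0.07² = 0.0004 + 0.0169 + 0.0036 + 0.0361 + 0.0225 + 0.0361 + 0.0361 + 0.0049 = 0.1566
Σp_2ᵢ² = 0.20² + 0.04² + 0.14² + 0.05² + 0.02² + 0.34² + 0.19² + 0.02² = 0.0400 + 0.0016 + 0.0196 + 0.0025 + 0.0004 + 0.1156 + 0.0361 + 0.0004 = 0.2162
O = 0.1322 / √(0.1566 × 0.2162) = 0.1322 / 0.18400 = 0.7185
O = 0.7185 > 0.6 → Yes.

Yes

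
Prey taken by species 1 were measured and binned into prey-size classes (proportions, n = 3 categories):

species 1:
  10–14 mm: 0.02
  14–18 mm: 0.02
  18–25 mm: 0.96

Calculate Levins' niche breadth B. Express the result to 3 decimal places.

Σpᵢ² = 0.02² + 0.02² + 0.96² = 0.0004 + 0.0004 + 0.9216 = 0.9224
B = 1 / 0.9224 = 1.08413

1.084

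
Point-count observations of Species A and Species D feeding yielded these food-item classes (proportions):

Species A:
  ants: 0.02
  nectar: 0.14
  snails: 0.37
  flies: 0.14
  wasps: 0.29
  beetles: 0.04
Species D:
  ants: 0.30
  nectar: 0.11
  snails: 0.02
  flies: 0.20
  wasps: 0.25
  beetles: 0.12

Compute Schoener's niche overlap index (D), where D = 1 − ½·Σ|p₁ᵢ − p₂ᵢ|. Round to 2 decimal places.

0.58

Σ|p₁ᵢ − p₂ᵢ| = 0.28 + 0.03 + 0.35 + 0.06 + 0.04 + 0.08 = 0.84
D = 1 − ½ × 0.84 = 1 − 0.420 = 0.5800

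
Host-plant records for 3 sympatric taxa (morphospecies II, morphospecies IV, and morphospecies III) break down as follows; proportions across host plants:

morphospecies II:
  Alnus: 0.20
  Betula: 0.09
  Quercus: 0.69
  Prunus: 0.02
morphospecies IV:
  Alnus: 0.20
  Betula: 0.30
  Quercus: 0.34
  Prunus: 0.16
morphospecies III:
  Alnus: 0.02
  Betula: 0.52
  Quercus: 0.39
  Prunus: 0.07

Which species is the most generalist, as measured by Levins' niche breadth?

morphospecies IV

Σp_IIᵢ² = 0.20² + 0.09² + 0.69² + 0.02² = 0.0400 + 0.0081 + 0.4761 + 0.0004 = 0.5246
B_II = 1 / 0.5246 = 1.9062
Σp_IVᵢ² = 0.20² + 0.30² + 0.34² + 0.16² = 0.0400 + 0.0900 + 0.1156 + 0.0256 = 0.2712
B_IV = 1 / 0.2712 = 3.6873
Σp_IIIᵢ² = 0.02² + 0.52² + 0.39² + 0.07² = 0.0004 + 0.2704 + 0.1521 + 0.0049 = 0.4278
B_III = 1 / 0.4278 = 2.3375
Highest B → broadest niche (most generalist): morphospecies IV (B = 3.69).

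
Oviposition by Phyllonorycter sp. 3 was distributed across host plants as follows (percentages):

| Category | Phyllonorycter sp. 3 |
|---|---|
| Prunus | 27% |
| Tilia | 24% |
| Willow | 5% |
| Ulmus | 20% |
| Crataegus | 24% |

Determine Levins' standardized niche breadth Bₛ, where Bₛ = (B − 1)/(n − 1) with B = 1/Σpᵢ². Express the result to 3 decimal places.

Convert percentages to proportions (divide by 100).
Σpᵢ² = 0.27² + 0.24² + 0.05² + 0.20² + 0.24² = 0.0729 + 0.0576 + 0.0025 + 0.0400 + 0.0576 = 0.2306
B = 1 / 0.2306 = 4.33651
Bₛ = (B − 1)/(n − 1) = (4.33651 − 1)/(5 − 1) = 3.33651/4 = 0.83413

0.834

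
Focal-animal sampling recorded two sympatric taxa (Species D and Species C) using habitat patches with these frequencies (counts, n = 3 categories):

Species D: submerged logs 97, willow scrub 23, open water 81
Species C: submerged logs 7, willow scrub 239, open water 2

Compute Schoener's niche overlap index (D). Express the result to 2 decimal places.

0.15

Proportions for Species D (n=201): 97/201=0.4826, 23/201=0.1144, 81/201=0.4030
Proportions for Species C (n=248): 7/248=0.0282, 239/248=0.9637, 2/248=0.0081
Σ|p₁ᵢ − p₂ᵢ| = 0.4544 + 0.8493 + 0.3949 = 1.6986
D = 1 − ½ × 1.6986 = 1 − 0.84930 = 0.15070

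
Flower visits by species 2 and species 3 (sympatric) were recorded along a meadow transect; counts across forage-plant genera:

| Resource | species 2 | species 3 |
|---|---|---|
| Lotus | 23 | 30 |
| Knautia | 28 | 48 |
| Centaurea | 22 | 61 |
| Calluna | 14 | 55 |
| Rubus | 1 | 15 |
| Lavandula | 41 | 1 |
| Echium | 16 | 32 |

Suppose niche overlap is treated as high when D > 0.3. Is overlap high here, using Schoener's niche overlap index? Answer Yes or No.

Yes

Proportions for species 2 (n=145): 23/145=0.1586, 28/145=0.1931, 22/145=0.1517, 14/145=0.0966, 1/145=0.0069, 41/145=0.2828, 16/145=0.1103
Proportions for species 3 (n=242): 30/242=0.1240, 48/242=0.1983, 61/242=0.2521, 55/242=0.2273, 15/242=0.0620, 1/242=0.0041, 32/242=0.1322
Σ|p₁ᵢ − p₂ᵢ| = 0.0346 + 0.0052 + 0.1004 + 0.1307 + 0.0551 + 0.2787 + 0.0219 = 0.6266
D = 1 − ½ × 0.6266 = 1 − 0.31330 = 0.68670
D = 0.68670 > 0.3 → Yes.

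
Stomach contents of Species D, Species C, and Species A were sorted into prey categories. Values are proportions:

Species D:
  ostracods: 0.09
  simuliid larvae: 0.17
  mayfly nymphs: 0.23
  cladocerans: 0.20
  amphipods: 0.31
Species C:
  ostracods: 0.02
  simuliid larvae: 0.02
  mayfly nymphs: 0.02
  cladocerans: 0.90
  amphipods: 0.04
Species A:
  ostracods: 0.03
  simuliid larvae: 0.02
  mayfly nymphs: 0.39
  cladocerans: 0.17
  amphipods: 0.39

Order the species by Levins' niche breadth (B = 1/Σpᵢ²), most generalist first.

Σp_Dᵢ² = 0.09² + 0.17² + 0.23² + 0.20² + 0.31² = 0.0081 + 0.0289 + 0.0529 + 0.0400 + 0.0961 = 0.2260
B_D = 1 / 0.2260 = 4.4248
Σp_Cᵢ² = 0.02² + 0.02² + 0.02² + 0.90² + 0.04² = 0.0004 + 0.0004 + 0.0004 + 0.8100 + 0.0016 = 0.8128
B_C = 1 / 0.8128 = 1.2303
Σp_Aᵢ² = 0.03² + 0.02² + 0.39² + 0.17² + 0.39² = 0.0009 + 0.0004 + 0.1521 + 0.0289 + 0.1521 = 0.3344
B_A = 1 / 0.3344 = 2.9904
Ranking by B (broadest → narrowest): Species D (4.42) > Species A (2.99) > Species C (1.23)

Species D > Species A > Species C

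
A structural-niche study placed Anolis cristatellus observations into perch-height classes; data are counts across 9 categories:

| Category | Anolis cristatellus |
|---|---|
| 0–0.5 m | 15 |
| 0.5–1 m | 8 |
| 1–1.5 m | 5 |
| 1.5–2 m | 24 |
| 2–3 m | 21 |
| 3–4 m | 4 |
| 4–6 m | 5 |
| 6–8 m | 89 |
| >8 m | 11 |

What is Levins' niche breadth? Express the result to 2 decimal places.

Proportions for Anolis cristatellus (n=182): 15/182=0.0824, 8/182=0.0440, 5/182=0.0275, 24/182=0.1319, 21/182=0.1154, 4/182=0.0220, 5/182=0.0275, 89/182=0.4890, 11/182=0.0604
Σpᵢ² = 0.0824² + 0.0440² + 0.0275² + 0.1319² + 0.1154² + 0.0220² + 0.0275² + 0.4890² + 0.0604² = 0.006790 + 0.001936 + 0.000756 + 0.017398 + 0.013317 + 0.000484 + 0.000756 + 0.239121 + 0.003648 = 0.284206
B = 1 / 0.284206 = 3.5186

3.52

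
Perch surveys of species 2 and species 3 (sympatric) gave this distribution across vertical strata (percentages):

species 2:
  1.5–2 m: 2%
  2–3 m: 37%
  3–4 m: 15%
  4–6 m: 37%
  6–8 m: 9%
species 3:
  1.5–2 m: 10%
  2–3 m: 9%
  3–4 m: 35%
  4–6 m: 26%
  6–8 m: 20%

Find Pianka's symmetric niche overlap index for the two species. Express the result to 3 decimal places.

0.734

Convert percentages to proportions (divide by 100).
Σ p₁ᵢp₂ᵢ = 0.0020 + 0.0333 + 0.0525 + 0.0962 + 0.0180 = 0.2020
Σp_1ᵢ² = 0.02² + 0.37² + 0.15² + 0.37² + 0.09² = 0.0004 + 0.1369 + 0.0225 + 0.1369 + 0.0081 = 0.3048
Σp_2ᵢ² = 0.10² + 0.09² + 0.35² + 0.26² + 0.20² = 0.0100 + 0.0081 + 0.1225 + 0.0676 + 0.0400 = 0.2482
O = 0.2020 / √(0.3048 × 0.2482) = 0.2020 / 0.275048 = 0.73442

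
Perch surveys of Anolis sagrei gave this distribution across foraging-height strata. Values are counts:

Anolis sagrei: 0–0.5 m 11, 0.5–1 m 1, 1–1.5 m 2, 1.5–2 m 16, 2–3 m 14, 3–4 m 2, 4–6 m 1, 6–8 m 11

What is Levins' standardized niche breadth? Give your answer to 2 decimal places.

0.54

Proportions for Anolis sagrei (n=58): 11/58=0.1897, 1/58=0.0172, 2/58=0.0345, 16/58=0.2759, 14/58=0.2414, 2/58=0.0345, 1/58=0.0172, 11/58=0.1897
Σpᵢ² = 0.1897² + 0.0172² + 0.0345² + 0.2759² + 0.2414² + 0.0345² + 0.0172² + 0.1897² = 0.035986 + 0.000296 + 0.001190 + 0.076121 + 0.058274 + 0.001190 + 0.000296 + 0.035986 = 0.209339
B = 1 / 0.209339 = 4.7769
Bₛ = (B − 1)/(n − 1) = (4.7769 − 1)/(8 − 1) = 3.7769/7 = 0.5396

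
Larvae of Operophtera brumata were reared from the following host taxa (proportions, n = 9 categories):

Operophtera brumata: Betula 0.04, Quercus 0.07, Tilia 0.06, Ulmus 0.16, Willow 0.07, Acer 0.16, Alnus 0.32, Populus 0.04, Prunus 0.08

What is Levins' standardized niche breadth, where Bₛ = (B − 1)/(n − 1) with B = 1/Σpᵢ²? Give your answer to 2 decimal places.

0.58

Σpᵢ² = 0.04² + 0.07² + 0.06² + 0.16² + 0.07² + 0.16² + 0.32² + 0.04² + 0.08² = 0.0016 + 0.0049 + 0.0036 + 0.0256 + 0.0049 + 0.0256 + 0.1024 + 0.0016 + 0.0064 = 0.1766
B = 1 / 0.1766 = 5.6625
Bₛ = (B − 1)/(n − 1) = (5.6625 − 1)/(9 − 1) = 4.6625/8 = 0.5828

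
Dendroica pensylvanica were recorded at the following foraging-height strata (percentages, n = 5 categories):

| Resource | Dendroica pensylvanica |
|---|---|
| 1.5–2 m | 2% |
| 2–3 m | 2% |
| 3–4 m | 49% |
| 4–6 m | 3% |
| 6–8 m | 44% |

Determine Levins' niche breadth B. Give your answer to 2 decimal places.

2.30

Convert percentages to proportions (divide by 100).
Σpᵢ² = 0.02² + 0.02² + 0.49² + 0.03² + 0.44² = 0.0004 + 0.0004 + 0.2401 + 0.0009 + 0.1936 = 0.4354
B = 1 / 0.4354 = 2.2967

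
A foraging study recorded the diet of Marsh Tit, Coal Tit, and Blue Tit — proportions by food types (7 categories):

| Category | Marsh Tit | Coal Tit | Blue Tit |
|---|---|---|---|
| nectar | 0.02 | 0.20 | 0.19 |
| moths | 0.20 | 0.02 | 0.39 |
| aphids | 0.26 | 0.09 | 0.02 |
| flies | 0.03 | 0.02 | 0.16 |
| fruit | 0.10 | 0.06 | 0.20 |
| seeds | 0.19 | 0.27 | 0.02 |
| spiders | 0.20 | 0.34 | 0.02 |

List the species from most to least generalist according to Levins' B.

Marsh Tit > Coal Tit > Blue Tit

Σp_Marsᵢ² = 0.02² + 0.20² + 0.26² + 0.03² + 0.10² + 0.19² + 0.20² = 0.0004 + 0.0400 + 0.0676 + 0.0009 + 0.0100 + 0.0361 + 0.0400 = 0.1950
B_Mars = 1 / 0.1950 = 5.1282
Σp_Coalᵢ² = 0.20² + 0.02² + 0.09² + 0.02² + 0.06² + 0.27² + 0.34² = 0.0400 + 0.0004 + 0.0081 + 0.0004 + 0.0036 + 0.0729 + 0.1156 = 0.2410
B_Coal = 1 / 0.2410 = 4.1494
Σp_Blueᵢ² = 0.19² + 0.39² + 0.02² + 0.16² + 0.20² + 0.02² + 0.02² = 0.0361 + 0.1521 + 0.0004 + 0.0256 + 0.0400 + 0.0004 + 0.0004 = 0.2550
B_Blue = 1 / 0.2550 = 3.9216
Ranking by B (broadest → narrowest): Marsh Tit (5.13) > Coal Tit (4.15) > Blue Tit (3.92)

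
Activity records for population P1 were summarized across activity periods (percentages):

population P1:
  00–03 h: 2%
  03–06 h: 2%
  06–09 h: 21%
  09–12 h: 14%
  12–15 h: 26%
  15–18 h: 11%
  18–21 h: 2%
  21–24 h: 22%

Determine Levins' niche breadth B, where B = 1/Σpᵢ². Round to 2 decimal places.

5.18

Convert percentages to proportions (divide by 100).
Σpᵢ² = 0.02² + 0.02² + 0.21² + 0.14² + 0.26² + 0.11² + 0.02² + 0.22² = 0.0004 + 0.0004 + 0.0441 + 0.0196 + 0.0676 + 0.0121 + 0.0004 + 0.0484 = 0.1930
B = 1 / 0.1930 = 5.1813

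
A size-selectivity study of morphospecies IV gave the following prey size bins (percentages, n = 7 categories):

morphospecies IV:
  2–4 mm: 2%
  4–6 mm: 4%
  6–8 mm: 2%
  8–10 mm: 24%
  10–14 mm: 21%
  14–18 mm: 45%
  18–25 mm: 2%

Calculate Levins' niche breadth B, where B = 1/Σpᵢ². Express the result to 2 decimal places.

Convert percentages to proportions (divide by 100).
Σpᵢ² = 0.02² + 0.04² + 0.02² + 0.24² + 0.21² + 0.45² + 0.02² = 0.0004 + 0.0016 + 0.0004 + 0.0576 + 0.0441 + 0.2025 + 0.0004 = 0.3070
B = 1 / 0.3070 = 3.2573

3.26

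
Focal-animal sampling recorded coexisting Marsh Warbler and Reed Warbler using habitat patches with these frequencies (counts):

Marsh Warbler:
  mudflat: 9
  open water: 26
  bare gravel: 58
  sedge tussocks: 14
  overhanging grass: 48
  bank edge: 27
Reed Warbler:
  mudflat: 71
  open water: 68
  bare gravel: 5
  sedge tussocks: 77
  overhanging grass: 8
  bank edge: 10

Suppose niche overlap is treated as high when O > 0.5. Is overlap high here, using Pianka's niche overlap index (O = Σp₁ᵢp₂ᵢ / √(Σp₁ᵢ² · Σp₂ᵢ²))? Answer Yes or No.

No

Proportions for Marsh Warbler (n=182): 9/182=0.0495, 26/182=0.1429, 58/182=0.3187, 14/182=0.0769, 48/182=0.2637, 27/182=0.1484
Proportions for Reed Warbler (n=239): 71/239=0.2971, 68/239=0.2845, 5/239=0.0209, 77/239=0.3222, 8/239=0.0335, 10/239=0.0418
Σ p₁ᵢp₂ᵢ = 0.014706 + 0.040655 + 0.006661 + 0.024777 + 0.008834 + 0.006203 = 0.101836
Σp_1ᵢ² = 0.0495² + 0.1429² + 0.3187² + 0.0769² + 0.2637² + 0.1484² = 0.002450 + 0.020420 + 0.101570 + 0.005914 + 0.069538 + 0.022023 = 0.221915
Σp_2ᵢ² = 0.2971² + 0.2845² + 0.0209² + 0.3222² + 0.0335² + 0.0418² = 0.088268 + 0.080940 + 0.000437 + 0.103813 + 0.001122 + 0.001747 = 0.276327
O = 0.101836 / √(0.221915 × 0.276327) = 0.101836 / 0.2476310 = 0.4112
O = 0.4112 < 0.5 → No.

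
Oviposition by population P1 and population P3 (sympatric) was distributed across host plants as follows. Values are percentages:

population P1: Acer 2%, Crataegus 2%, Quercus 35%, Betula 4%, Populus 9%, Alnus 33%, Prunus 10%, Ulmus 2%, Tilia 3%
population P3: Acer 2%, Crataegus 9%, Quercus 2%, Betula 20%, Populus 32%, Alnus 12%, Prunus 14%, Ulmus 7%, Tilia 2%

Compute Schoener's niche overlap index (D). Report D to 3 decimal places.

0.450

Convert percentages to proportions (divide by 100).
Σ|p₁ᵢ − p₂ᵢ| = 0.00 + 0.07 + 0.33 + 0.16 + 0.23 + 0.21 + 0.04 + 0.05 + 0.01 = 1.10
D = 1 − ½ × 1.10 = 1 − 0.550 = 0.45000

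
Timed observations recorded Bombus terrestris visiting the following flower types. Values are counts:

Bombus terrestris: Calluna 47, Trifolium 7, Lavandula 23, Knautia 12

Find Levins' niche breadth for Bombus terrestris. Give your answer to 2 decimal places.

2.70

Proportions for Bombus terrestris (n=89): 47/89=0.5281, 7/89=0.0787, 23/89=0.2584, 12/89=0.1348
Σpᵢ² = 0.5281² + 0.0787² + 0.2584² + 0.1348² = 0.278890 + 0.006194 + 0.066771 + 0.018171 = 0.370026
B = 1 / 0.370026 = 2.7025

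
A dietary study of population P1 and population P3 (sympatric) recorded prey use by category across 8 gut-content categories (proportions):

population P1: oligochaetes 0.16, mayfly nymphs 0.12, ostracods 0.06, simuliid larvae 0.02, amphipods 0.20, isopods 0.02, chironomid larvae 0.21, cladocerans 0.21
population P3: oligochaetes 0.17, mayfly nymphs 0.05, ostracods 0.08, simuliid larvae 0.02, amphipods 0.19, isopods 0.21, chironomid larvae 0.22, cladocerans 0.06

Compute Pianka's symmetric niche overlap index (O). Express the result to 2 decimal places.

0.81

Σ p₁ᵢp₂ᵢ = 0.0272 + 0.0060 + 0.0048 + 0.0004 + 0.0380 + 0.0042 + 0.0462 + 0.0126 = 0.1394
Σp_1ᵢ² = 0.16² + 0.12² + 0.06² + 0.02² + 0.20² + 0.02² + 0.21² + 0.21² = 0.0256 + 0.0144 + 0.0036 + 0.0004 + 0.0400 + 0.0004 + 0.0441 + 0.0441 = 0.1726
Σp_2ᵢ² = 0.17² + 0.05² + 0.08² + 0.02² + 0.19² + 0.21² + 0.22² + 0.06² = 0.0289 + 0.0025 + 0.0064 + 0.0004 + 0.0361 + 0.0441 + 0.0484 + 0.0036 = 0.1704
O = 0.1394 / √(0.1726 × 0.1704) = 0.1394 / 0.17150 = 0.8128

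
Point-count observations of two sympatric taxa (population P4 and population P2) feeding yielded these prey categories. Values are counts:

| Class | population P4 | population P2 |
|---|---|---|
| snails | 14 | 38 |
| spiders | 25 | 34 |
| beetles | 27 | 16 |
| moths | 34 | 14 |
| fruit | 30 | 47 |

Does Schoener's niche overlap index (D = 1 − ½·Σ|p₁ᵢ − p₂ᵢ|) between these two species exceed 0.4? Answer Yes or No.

Yes

Proportions for population P4 (n=130): 14/130=0.1077, 25/130=0.1923, 27/130=0.2077, 34/130=0.2615, 30/130=0.2308
Proportions for population P2 (n=149): 38/149=0.2550, 34/149=0.2282, 16/149=0.1074, 14/149=0.0940, 47/149=0.3154
Σ|p₁ᵢ − p₂ᵢ| = 0.1473 + 0.0359 + 0.1003 + 0.1675 + 0.0846 = 0.5356
D = 1 − ½ × 0.5356 = 1 − 0.26780 = 0.73220
D = 0.73220 > 0.4 → Yes.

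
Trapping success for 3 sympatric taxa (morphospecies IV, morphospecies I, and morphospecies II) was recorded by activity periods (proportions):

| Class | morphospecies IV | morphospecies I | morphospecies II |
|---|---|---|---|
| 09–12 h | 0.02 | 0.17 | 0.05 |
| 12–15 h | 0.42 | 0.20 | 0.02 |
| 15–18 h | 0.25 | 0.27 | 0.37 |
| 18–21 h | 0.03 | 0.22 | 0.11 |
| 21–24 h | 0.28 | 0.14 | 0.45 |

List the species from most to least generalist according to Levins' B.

morphospecies I > morphospecies IV > morphospecies II

Σp_IVᵢ² = 0.02² + 0.42² + 0.25² + 0.03² + 0.28² = 0.0004 + 0.1764 + 0.0625 + 0.0009 + 0.0784 = 0.3186
B_IV = 1 / 0.3186 = 3.1387
Σp_Iᵢ² = 0.17² + 0.20² + 0.27² + 0.22² + 0.14² = 0.0289 + 0.0400 + 0.0729 + 0.0484 + 0.0196 = 0.2098
B_I = 1 / 0.2098 = 4.7664
Σp_IIᵢ² = 0.05² + 0.02² + 0.37² + 0.11² + 0.45² = 0.0025 + 0.0004 + 0.1369 + 0.0121 + 0.2025 = 0.3544
B_II = 1 / 0.3544 = 2.8217
Ranking by B (broadest → narrowest): morphospecies I (4.77) > morphospecies IV (3.14) > morphospecies II (2.82)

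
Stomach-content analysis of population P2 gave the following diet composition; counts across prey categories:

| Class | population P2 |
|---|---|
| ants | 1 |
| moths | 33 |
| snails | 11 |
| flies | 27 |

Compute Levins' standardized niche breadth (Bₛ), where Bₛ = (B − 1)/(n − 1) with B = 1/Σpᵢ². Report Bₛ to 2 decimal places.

0.56

Proportions for population P2 (n=72): 1/72=0.0139, 33/72=0.4583, 11/72=0.1528, 27/72=0.3750
Σpᵢ² = 0.0139² + 0.4583² + 0.1528² + 0.3750² = 0.000193 + 0.210039 + 0.023348 + 0.140625 = 0.374205
B = 1 / 0.374205 = 2.6723
Bₛ = (B − 1)/(n − 1) = (2.6723 − 1)/(4 − 1) = 1.6723/3 = 0.5574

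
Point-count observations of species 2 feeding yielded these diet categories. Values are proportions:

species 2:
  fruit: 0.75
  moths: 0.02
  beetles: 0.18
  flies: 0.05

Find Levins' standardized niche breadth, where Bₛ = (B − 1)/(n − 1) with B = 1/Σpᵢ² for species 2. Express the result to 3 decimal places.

Σpᵢ² = 0.75² + 0.02² + 0.18² + 0.05² = 0.5625 + 0.0004 + 0.0324 + 0.0025 = 0.5978
B = 1 / 0.5978 = 1.67280
Bₛ = (B − 1)/(n − 1) = (1.67280 − 1)/(4 − 1) = 0.67280/3 = 0.22427

0.224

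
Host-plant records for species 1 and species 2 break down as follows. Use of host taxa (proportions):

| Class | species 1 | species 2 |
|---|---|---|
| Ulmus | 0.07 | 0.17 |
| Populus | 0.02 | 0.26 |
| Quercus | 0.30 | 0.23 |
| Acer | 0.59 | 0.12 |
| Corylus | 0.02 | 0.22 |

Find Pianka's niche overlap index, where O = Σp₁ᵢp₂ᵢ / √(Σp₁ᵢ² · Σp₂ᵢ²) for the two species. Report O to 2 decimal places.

Σ p₁ᵢp₂ᵢ = 0.0119 + 0.0052 + 0.0690 + 0.0708 + 0.0044 = 0.1613
Σp_1ᵢ² = 0.07² + 0.02² + 0.30² + 0.59² + 0.02² = 0.0049 + 0.0004 + 0.0900 + 0.3481 + 0.0004 = 0.4438
Σp_2ᵢ² = 0.17² + 0.26² + 0.23² + 0.12² + 0.22² = 0.0289 + 0.0676 + 0.0529 + 0.0144 + 0.0484 = 0.2122
O = 0.1613 / √(0.4438 × 0.2122) = 0.1613 / 0.30688 = 0.5256

0.53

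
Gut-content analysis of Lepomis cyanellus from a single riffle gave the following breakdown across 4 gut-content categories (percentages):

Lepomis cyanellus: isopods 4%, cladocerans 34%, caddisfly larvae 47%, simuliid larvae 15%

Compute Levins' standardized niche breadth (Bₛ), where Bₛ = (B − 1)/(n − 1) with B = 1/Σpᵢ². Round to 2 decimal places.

0.59

Convert percentages to proportions (divide by 100).
Σpᵢ² = 0.04² + 0.34² + 0.47² + 0.15² = 0.0016 + 0.1156 + 0.2209 + 0.0225 = 0.3606
B = 1 / 0.3606 = 2.7732
Bₛ = (B − 1)/(n − 1) = (2.7732 − 1)/(4 − 1) = 1.7732/3 = 0.5911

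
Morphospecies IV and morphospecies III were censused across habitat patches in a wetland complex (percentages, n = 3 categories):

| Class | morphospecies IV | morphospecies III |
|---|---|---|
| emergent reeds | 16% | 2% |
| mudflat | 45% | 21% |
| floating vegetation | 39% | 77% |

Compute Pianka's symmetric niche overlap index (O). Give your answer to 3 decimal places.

Convert percentages to proportions (divide by 100).
Σ p₁ᵢp₂ᵢ = 0.0032 + 0.0945 + 0.3003 = 0.3980
Σp_1ᵢ² = 0.16² + 0.45² + 0.39² = 0.0256 + 0.2025 + 0.1521 = 0.3802
Σp_2ᵢ² = 0.02² + 0.21² + 0.77² = 0.0004 + 0.0441 + 0.5929 = 0.6374
O = 0.3980 / √(0.3802 × 0.6374) = 0.3980 / 0.492280 = 0.80848

0.808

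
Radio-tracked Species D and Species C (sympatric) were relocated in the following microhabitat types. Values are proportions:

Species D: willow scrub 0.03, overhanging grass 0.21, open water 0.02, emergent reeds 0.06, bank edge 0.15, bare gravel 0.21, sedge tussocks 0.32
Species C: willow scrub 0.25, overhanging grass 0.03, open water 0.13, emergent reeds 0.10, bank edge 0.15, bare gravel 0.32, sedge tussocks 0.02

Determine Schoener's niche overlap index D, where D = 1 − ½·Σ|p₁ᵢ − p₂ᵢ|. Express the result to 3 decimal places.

0.520

Σ|p₁ᵢ − p₂ᵢ| = 0.22 + 0.18 + 0.11 + 0.04 + 0.00 + 0.11 + 0.30 = 0.96
D = 1 − ½ × 0.96 = 1 − 0.480 = 0.52000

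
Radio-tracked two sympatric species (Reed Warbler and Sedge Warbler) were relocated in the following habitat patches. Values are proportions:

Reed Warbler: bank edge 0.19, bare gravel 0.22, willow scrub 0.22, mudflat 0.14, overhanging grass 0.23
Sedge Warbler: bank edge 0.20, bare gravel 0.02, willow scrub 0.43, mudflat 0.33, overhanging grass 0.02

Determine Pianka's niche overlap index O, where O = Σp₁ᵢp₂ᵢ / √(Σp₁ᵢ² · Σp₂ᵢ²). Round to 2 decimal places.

0.72

Σ p₁ᵢp₂ᵢ = 0.0380 + 0.0044 + 0.0946 + 0.0462 + 0.0046 = 0.1878
Σp_1ᵢ² = 0.19² + 0.22² + 0.22² + 0.14² + 0.23² = 0.0361 + 0.0484 + 0.0484 + 0.0196 + 0.0529 = 0.2054
Σp_2ᵢ² = 0.20² + 0.02² + 0.43² + 0.33² + 0.02² = 0.0400 + 0.0004 + 0.1849 + 0.1089 + 0.0004 = 0.3346
O = 0.1878 / √(0.2054 × 0.3346) = 0.1878 / 0.26216 = 0.7164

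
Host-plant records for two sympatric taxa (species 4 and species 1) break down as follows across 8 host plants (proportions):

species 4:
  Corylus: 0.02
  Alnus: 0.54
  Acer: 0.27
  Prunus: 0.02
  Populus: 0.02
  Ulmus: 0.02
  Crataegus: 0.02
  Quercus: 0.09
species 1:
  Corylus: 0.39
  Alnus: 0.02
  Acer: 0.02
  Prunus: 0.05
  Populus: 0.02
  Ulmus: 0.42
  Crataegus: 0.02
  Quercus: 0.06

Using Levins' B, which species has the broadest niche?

species 1

Σp_4ᵢ² = 0.02² + 0.54² + 0.27² + 0.02² + 0.02² + 0.02² + 0.02² + 0.09² = 0.0004 + 0.2916 + 0.0729 + 0.0004 + 0.0004 + 0.0004 + 0.0004 + 0.0081 = 0.3746
B_4 = 1 / 0.3746 = 2.6695
Σp_1ᵢ² = 0.39² + 0.02² + 0.02² + 0.05² + 0.02² + 0.42² + 0.02² + 0.06² = 0.1521 + 0.0004 + 0.0004 + 0.0025 + 0.0004 + 0.1764 + 0.0004 + 0.0036 = 0.3362
B_1 = 1 / 0.3362 = 2.9744
Highest B → broadest niche (most generalist): species 1 (B = 2.97).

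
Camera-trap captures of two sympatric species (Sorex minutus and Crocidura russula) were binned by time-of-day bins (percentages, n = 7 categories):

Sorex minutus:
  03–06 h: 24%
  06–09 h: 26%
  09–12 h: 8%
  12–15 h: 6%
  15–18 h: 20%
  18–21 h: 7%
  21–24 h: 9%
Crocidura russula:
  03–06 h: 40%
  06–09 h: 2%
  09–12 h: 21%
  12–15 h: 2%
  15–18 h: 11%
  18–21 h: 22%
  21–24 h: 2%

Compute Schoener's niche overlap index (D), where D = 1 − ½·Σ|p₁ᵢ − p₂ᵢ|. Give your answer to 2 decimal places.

0.56

Convert percentages to proportions (divide by 100).
Σ|p₁ᵢ − p₂ᵢ| = 0.16 + 0.24 + 0.13 + 0.04 + 0.09 + 0.15 + 0.07 = 0.88
D = 1 − ½ × 0.88 = 1 − 0.440 = 0.5600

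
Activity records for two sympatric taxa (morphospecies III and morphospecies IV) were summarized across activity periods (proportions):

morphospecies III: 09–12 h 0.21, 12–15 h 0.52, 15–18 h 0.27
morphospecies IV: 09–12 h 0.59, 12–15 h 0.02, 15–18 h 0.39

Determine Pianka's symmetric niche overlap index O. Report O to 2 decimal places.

Σ p₁ᵢp₂ᵢ = 0.1239 + 0.0104 + 0.1053 = 0.2396
Σp_1ᵢ² = 0.21² + 0.52² + 0.27² = 0.0441 + 0.2704 + 0.0729 = 0.3874
Σp_2ᵢ² = 0.59² + 0.02² + 0.39² = 0.3481 + 0.0004 + 0.1521 = 0.5006
O = 0.2396 / √(0.3874 × 0.5006) = 0.2396 / 0.44038 = 0.5441

0.54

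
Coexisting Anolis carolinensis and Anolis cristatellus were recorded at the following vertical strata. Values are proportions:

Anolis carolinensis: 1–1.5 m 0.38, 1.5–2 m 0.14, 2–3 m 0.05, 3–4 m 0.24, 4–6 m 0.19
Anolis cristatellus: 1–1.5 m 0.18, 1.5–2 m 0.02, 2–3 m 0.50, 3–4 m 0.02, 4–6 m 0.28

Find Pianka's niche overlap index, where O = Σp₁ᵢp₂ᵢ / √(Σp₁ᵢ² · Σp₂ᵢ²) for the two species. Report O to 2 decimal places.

Σ p₁ᵢp₂ᵢ = 0.0684 + 0.0028 + 0.0250 + 0.0048 + 0.0532 = 0.1542
Σp_1ᵢ² = 0.38² + 0.14² + 0.05² + 0.24² + 0.19² = 0.1444 + 0.0196 + 0.0025 + 0.0576 + 0.0361 = 0.2602
Σp_2ᵢ² = 0.18² + 0.02² + 0.50² + 0.02² + 0.28² = 0.0324 + 0.0004 + 0.2500 + 0.0004 + 0.0784 = 0.3616
O = 0.1542 / √(0.2602 × 0.3616) = 0.1542 / 0.30674 = 0.5027

0.50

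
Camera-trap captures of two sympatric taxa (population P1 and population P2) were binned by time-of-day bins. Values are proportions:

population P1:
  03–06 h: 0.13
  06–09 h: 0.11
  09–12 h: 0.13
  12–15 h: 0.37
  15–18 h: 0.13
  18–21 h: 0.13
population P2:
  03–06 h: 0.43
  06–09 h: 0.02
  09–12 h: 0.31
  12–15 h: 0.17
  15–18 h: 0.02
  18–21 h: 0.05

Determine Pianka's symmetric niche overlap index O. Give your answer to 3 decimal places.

0.654

Σ p₁ᵢp₂ᵢ = 0.0559 + 0.0022 + 0.0403 + 0.0629 + 0.0026 + 0.0065 = 0.1704
Σp_1ᵢ² = 0.13² + 0.11² + 0.13² + 0.37² + 0.13² + 0.13² = 0.0169 + 0.0121 + 0.0169 + 0.1369 + 0.0169 + 0.0169 = 0.2166
Σp_2ᵢ² = 0.43² + 0.02² + 0.31² + 0.17² + 0.02² + 0.05² = 0.1849 + 0.0004 + 0.0961 + 0.0289 + 0.0004 + 0.0025 = 0.3132
O = 0.1704 / √(0.2166 × 0.3132) = 0.1704 / 0.260459 = 0.65423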